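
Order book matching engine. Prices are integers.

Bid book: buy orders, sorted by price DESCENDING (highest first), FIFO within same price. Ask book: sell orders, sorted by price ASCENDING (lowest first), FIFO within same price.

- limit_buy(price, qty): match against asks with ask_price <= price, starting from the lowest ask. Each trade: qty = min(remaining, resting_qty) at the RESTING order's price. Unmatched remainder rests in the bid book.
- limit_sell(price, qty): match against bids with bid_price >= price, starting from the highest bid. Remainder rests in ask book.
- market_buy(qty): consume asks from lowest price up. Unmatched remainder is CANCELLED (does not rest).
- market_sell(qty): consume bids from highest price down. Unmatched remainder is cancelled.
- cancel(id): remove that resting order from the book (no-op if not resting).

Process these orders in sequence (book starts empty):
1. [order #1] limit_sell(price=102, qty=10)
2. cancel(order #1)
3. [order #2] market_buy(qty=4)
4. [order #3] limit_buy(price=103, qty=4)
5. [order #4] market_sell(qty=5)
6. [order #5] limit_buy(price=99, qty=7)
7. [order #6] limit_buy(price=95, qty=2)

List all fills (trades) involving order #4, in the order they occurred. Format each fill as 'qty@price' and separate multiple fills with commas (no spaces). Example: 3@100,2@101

Answer: 4@103

Derivation:
After op 1 [order #1] limit_sell(price=102, qty=10): fills=none; bids=[-] asks=[#1:10@102]
After op 2 cancel(order #1): fills=none; bids=[-] asks=[-]
After op 3 [order #2] market_buy(qty=4): fills=none; bids=[-] asks=[-]
After op 4 [order #3] limit_buy(price=103, qty=4): fills=none; bids=[#3:4@103] asks=[-]
After op 5 [order #4] market_sell(qty=5): fills=#3x#4:4@103; bids=[-] asks=[-]
After op 6 [order #5] limit_buy(price=99, qty=7): fills=none; bids=[#5:7@99] asks=[-]
After op 7 [order #6] limit_buy(price=95, qty=2): fills=none; bids=[#5:7@99 #6:2@95] asks=[-]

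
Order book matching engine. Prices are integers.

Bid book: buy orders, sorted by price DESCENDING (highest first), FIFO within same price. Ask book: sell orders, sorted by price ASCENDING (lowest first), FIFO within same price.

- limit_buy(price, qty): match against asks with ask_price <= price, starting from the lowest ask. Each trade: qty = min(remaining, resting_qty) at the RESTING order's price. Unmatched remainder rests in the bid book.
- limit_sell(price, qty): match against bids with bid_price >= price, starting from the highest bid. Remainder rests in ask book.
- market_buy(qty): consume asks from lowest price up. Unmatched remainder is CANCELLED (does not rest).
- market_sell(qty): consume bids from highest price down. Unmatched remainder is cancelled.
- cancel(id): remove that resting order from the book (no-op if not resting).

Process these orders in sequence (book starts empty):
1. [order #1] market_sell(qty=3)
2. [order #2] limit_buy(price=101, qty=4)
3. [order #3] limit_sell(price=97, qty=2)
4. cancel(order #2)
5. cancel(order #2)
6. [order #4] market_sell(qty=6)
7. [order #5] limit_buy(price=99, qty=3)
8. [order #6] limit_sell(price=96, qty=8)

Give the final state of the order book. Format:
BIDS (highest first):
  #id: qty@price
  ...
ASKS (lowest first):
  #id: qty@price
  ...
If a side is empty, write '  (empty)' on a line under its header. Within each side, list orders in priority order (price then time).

After op 1 [order #1] market_sell(qty=3): fills=none; bids=[-] asks=[-]
After op 2 [order #2] limit_buy(price=101, qty=4): fills=none; bids=[#2:4@101] asks=[-]
After op 3 [order #3] limit_sell(price=97, qty=2): fills=#2x#3:2@101; bids=[#2:2@101] asks=[-]
After op 4 cancel(order #2): fills=none; bids=[-] asks=[-]
After op 5 cancel(order #2): fills=none; bids=[-] asks=[-]
After op 6 [order #4] market_sell(qty=6): fills=none; bids=[-] asks=[-]
After op 7 [order #5] limit_buy(price=99, qty=3): fills=none; bids=[#5:3@99] asks=[-]
After op 8 [order #6] limit_sell(price=96, qty=8): fills=#5x#6:3@99; bids=[-] asks=[#6:5@96]

Answer: BIDS (highest first):
  (empty)
ASKS (lowest first):
  #6: 5@96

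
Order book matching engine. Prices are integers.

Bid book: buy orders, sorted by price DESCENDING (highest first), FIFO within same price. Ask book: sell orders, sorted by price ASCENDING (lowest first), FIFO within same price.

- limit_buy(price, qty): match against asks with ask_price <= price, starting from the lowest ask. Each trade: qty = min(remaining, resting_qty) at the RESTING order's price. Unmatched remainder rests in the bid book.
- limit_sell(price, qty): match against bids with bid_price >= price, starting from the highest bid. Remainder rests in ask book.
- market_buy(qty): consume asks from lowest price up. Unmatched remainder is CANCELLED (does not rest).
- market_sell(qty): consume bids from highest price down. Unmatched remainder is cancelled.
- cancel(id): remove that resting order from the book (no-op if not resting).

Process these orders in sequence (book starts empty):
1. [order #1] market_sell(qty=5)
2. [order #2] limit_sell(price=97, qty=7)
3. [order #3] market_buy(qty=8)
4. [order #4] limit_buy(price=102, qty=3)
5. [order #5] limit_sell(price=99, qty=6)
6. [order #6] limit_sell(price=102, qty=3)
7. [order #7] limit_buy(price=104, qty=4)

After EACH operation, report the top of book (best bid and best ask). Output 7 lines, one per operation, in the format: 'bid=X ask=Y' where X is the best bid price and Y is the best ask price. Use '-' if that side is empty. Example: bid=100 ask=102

After op 1 [order #1] market_sell(qty=5): fills=none; bids=[-] asks=[-]
After op 2 [order #2] limit_sell(price=97, qty=7): fills=none; bids=[-] asks=[#2:7@97]
After op 3 [order #3] market_buy(qty=8): fills=#3x#2:7@97; bids=[-] asks=[-]
After op 4 [order #4] limit_buy(price=102, qty=3): fills=none; bids=[#4:3@102] asks=[-]
After op 5 [order #5] limit_sell(price=99, qty=6): fills=#4x#5:3@102; bids=[-] asks=[#5:3@99]
After op 6 [order #6] limit_sell(price=102, qty=3): fills=none; bids=[-] asks=[#5:3@99 #6:3@102]
After op 7 [order #7] limit_buy(price=104, qty=4): fills=#7x#5:3@99 #7x#6:1@102; bids=[-] asks=[#6:2@102]

Answer: bid=- ask=-
bid=- ask=97
bid=- ask=-
bid=102 ask=-
bid=- ask=99
bid=- ask=99
bid=- ask=102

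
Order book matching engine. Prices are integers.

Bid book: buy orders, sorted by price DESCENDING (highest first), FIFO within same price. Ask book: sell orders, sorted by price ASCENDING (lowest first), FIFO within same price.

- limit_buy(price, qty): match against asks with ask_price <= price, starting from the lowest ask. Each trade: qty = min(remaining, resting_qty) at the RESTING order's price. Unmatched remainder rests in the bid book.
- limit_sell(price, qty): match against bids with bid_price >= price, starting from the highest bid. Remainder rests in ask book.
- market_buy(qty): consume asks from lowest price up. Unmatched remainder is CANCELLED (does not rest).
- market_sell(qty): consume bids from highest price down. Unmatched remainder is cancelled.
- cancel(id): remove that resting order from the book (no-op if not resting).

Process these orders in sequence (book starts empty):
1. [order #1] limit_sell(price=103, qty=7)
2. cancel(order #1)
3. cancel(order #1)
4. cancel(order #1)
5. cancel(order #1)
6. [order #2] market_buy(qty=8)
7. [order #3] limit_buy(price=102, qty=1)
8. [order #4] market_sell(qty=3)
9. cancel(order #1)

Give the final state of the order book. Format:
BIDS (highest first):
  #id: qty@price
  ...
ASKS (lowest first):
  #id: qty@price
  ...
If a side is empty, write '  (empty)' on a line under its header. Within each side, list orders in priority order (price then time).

Answer: BIDS (highest first):
  (empty)
ASKS (lowest first):
  (empty)

Derivation:
After op 1 [order #1] limit_sell(price=103, qty=7): fills=none; bids=[-] asks=[#1:7@103]
After op 2 cancel(order #1): fills=none; bids=[-] asks=[-]
After op 3 cancel(order #1): fills=none; bids=[-] asks=[-]
After op 4 cancel(order #1): fills=none; bids=[-] asks=[-]
After op 5 cancel(order #1): fills=none; bids=[-] asks=[-]
After op 6 [order #2] market_buy(qty=8): fills=none; bids=[-] asks=[-]
After op 7 [order #3] limit_buy(price=102, qty=1): fills=none; bids=[#3:1@102] asks=[-]
After op 8 [order #4] market_sell(qty=3): fills=#3x#4:1@102; bids=[-] asks=[-]
After op 9 cancel(order #1): fills=none; bids=[-] asks=[-]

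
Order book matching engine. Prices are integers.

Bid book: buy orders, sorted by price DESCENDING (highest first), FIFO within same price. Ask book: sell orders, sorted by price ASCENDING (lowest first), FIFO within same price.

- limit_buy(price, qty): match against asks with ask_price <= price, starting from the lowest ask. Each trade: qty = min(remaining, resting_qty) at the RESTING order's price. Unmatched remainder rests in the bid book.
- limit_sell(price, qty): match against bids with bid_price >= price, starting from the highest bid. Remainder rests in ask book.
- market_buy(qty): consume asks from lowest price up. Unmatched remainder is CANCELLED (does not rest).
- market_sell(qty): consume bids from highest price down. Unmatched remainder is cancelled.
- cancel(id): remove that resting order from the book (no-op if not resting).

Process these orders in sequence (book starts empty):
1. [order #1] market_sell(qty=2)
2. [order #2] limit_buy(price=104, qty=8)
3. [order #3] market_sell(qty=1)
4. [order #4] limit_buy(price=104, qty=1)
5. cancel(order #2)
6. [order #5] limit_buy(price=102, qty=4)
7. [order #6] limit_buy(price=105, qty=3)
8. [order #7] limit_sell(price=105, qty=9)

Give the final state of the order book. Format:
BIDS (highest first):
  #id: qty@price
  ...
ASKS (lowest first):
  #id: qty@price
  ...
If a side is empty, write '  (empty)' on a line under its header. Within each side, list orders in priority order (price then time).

Answer: BIDS (highest first):
  #4: 1@104
  #5: 4@102
ASKS (lowest first):
  #7: 6@105

Derivation:
After op 1 [order #1] market_sell(qty=2): fills=none; bids=[-] asks=[-]
After op 2 [order #2] limit_buy(price=104, qty=8): fills=none; bids=[#2:8@104] asks=[-]
After op 3 [order #3] market_sell(qty=1): fills=#2x#3:1@104; bids=[#2:7@104] asks=[-]
After op 4 [order #4] limit_buy(price=104, qty=1): fills=none; bids=[#2:7@104 #4:1@104] asks=[-]
After op 5 cancel(order #2): fills=none; bids=[#4:1@104] asks=[-]
After op 6 [order #5] limit_buy(price=102, qty=4): fills=none; bids=[#4:1@104 #5:4@102] asks=[-]
After op 7 [order #6] limit_buy(price=105, qty=3): fills=none; bids=[#6:3@105 #4:1@104 #5:4@102] asks=[-]
After op 8 [order #7] limit_sell(price=105, qty=9): fills=#6x#7:3@105; bids=[#4:1@104 #5:4@102] asks=[#7:6@105]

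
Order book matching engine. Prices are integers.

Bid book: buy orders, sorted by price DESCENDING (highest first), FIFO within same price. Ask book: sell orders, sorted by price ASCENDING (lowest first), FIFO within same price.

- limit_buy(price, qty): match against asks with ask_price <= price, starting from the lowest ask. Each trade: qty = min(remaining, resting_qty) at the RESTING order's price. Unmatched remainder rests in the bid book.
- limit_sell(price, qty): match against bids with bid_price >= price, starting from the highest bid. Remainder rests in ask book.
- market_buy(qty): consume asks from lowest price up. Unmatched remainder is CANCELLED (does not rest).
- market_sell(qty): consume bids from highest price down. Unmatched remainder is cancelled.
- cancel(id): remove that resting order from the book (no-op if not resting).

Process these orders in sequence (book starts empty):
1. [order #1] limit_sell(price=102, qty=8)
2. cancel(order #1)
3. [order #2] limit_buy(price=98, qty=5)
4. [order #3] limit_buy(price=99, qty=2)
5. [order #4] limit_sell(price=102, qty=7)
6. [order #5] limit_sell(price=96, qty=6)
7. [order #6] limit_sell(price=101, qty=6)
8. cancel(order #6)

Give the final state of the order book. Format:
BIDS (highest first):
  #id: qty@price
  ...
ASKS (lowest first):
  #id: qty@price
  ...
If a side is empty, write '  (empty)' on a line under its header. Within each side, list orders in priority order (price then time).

After op 1 [order #1] limit_sell(price=102, qty=8): fills=none; bids=[-] asks=[#1:8@102]
After op 2 cancel(order #1): fills=none; bids=[-] asks=[-]
After op 3 [order #2] limit_buy(price=98, qty=5): fills=none; bids=[#2:5@98] asks=[-]
After op 4 [order #3] limit_buy(price=99, qty=2): fills=none; bids=[#3:2@99 #2:5@98] asks=[-]
After op 5 [order #4] limit_sell(price=102, qty=7): fills=none; bids=[#3:2@99 #2:5@98] asks=[#4:7@102]
After op 6 [order #5] limit_sell(price=96, qty=6): fills=#3x#5:2@99 #2x#5:4@98; bids=[#2:1@98] asks=[#4:7@102]
After op 7 [order #6] limit_sell(price=101, qty=6): fills=none; bids=[#2:1@98] asks=[#6:6@101 #4:7@102]
After op 8 cancel(order #6): fills=none; bids=[#2:1@98] asks=[#4:7@102]

Answer: BIDS (highest first):
  #2: 1@98
ASKS (lowest first):
  #4: 7@102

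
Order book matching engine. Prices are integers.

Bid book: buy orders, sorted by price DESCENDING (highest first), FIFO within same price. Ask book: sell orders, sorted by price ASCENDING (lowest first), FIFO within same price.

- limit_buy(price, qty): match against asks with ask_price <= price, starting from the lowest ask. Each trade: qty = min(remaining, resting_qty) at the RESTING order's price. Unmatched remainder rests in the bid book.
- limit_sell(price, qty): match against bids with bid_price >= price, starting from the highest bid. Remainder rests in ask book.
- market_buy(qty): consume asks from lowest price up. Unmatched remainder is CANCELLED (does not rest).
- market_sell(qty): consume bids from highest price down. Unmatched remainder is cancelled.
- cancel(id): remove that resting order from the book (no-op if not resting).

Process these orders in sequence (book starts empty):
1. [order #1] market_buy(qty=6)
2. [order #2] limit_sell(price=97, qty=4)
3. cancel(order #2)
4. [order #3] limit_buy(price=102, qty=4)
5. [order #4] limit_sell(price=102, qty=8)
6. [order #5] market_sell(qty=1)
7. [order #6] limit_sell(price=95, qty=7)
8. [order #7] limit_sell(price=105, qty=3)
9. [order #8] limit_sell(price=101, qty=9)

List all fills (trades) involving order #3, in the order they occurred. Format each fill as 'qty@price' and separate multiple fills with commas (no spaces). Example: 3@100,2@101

Answer: 4@102

Derivation:
After op 1 [order #1] market_buy(qty=6): fills=none; bids=[-] asks=[-]
After op 2 [order #2] limit_sell(price=97, qty=4): fills=none; bids=[-] asks=[#2:4@97]
After op 3 cancel(order #2): fills=none; bids=[-] asks=[-]
After op 4 [order #3] limit_buy(price=102, qty=4): fills=none; bids=[#3:4@102] asks=[-]
After op 5 [order #4] limit_sell(price=102, qty=8): fills=#3x#4:4@102; bids=[-] asks=[#4:4@102]
After op 6 [order #5] market_sell(qty=1): fills=none; bids=[-] asks=[#4:4@102]
After op 7 [order #6] limit_sell(price=95, qty=7): fills=none; bids=[-] asks=[#6:7@95 #4:4@102]
After op 8 [order #7] limit_sell(price=105, qty=3): fills=none; bids=[-] asks=[#6:7@95 #4:4@102 #7:3@105]
After op 9 [order #8] limit_sell(price=101, qty=9): fills=none; bids=[-] asks=[#6:7@95 #8:9@101 #4:4@102 #7:3@105]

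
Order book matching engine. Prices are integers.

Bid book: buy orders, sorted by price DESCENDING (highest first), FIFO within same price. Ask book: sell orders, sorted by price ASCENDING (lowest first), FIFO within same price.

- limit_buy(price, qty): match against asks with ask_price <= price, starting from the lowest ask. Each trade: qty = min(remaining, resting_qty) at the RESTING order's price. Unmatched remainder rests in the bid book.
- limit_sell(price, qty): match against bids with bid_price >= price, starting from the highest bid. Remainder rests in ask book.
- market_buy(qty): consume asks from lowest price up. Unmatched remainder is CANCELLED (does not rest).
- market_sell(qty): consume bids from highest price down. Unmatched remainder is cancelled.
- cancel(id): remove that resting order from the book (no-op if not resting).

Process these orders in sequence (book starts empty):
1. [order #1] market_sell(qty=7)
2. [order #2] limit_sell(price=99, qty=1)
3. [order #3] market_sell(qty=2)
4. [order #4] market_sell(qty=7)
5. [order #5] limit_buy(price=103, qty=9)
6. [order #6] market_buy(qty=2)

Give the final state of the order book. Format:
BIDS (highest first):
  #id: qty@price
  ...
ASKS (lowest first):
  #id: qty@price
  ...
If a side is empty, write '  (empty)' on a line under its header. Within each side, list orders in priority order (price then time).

Answer: BIDS (highest first):
  #5: 8@103
ASKS (lowest first):
  (empty)

Derivation:
After op 1 [order #1] market_sell(qty=7): fills=none; bids=[-] asks=[-]
After op 2 [order #2] limit_sell(price=99, qty=1): fills=none; bids=[-] asks=[#2:1@99]
After op 3 [order #3] market_sell(qty=2): fills=none; bids=[-] asks=[#2:1@99]
After op 4 [order #4] market_sell(qty=7): fills=none; bids=[-] asks=[#2:1@99]
After op 5 [order #5] limit_buy(price=103, qty=9): fills=#5x#2:1@99; bids=[#5:8@103] asks=[-]
After op 6 [order #6] market_buy(qty=2): fills=none; bids=[#5:8@103] asks=[-]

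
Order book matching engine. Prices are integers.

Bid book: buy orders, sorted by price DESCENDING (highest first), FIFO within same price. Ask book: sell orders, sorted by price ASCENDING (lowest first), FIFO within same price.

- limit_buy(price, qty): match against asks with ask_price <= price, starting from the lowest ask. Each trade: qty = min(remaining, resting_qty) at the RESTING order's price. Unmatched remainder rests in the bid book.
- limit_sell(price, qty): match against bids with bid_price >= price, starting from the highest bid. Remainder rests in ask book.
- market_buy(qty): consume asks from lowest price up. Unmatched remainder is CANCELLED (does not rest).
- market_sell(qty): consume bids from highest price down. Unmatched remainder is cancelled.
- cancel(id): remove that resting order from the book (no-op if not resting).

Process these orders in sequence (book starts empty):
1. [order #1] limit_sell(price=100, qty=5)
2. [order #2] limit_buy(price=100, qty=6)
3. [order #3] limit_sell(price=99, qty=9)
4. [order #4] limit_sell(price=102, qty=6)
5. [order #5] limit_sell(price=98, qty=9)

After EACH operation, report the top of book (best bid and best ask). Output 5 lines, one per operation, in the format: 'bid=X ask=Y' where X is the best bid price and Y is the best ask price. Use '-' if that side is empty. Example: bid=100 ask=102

After op 1 [order #1] limit_sell(price=100, qty=5): fills=none; bids=[-] asks=[#1:5@100]
After op 2 [order #2] limit_buy(price=100, qty=6): fills=#2x#1:5@100; bids=[#2:1@100] asks=[-]
After op 3 [order #3] limit_sell(price=99, qty=9): fills=#2x#3:1@100; bids=[-] asks=[#3:8@99]
After op 4 [order #4] limit_sell(price=102, qty=6): fills=none; bids=[-] asks=[#3:8@99 #4:6@102]
After op 5 [order #5] limit_sell(price=98, qty=9): fills=none; bids=[-] asks=[#5:9@98 #3:8@99 #4:6@102]

Answer: bid=- ask=100
bid=100 ask=-
bid=- ask=99
bid=- ask=99
bid=- ask=98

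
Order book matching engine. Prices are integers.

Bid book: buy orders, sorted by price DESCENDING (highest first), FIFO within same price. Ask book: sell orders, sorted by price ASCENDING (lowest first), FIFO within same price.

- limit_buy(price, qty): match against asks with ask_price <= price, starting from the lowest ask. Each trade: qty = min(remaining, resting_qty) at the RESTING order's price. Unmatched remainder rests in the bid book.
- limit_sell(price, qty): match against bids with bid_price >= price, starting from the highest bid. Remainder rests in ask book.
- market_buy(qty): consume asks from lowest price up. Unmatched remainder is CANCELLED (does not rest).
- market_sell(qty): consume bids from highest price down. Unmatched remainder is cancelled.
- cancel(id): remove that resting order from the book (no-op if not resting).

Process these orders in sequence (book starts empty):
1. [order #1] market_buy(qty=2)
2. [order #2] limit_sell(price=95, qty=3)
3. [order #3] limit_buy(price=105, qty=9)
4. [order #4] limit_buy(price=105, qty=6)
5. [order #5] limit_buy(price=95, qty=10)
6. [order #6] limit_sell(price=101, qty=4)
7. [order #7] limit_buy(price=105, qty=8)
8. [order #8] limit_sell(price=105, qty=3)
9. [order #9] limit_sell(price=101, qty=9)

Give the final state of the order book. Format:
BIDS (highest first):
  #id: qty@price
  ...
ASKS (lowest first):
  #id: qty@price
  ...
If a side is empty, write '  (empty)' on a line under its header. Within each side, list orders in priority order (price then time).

After op 1 [order #1] market_buy(qty=2): fills=none; bids=[-] asks=[-]
After op 2 [order #2] limit_sell(price=95, qty=3): fills=none; bids=[-] asks=[#2:3@95]
After op 3 [order #3] limit_buy(price=105, qty=9): fills=#3x#2:3@95; bids=[#3:6@105] asks=[-]
After op 4 [order #4] limit_buy(price=105, qty=6): fills=none; bids=[#3:6@105 #4:6@105] asks=[-]
After op 5 [order #5] limit_buy(price=95, qty=10): fills=none; bids=[#3:6@105 #4:6@105 #5:10@95] asks=[-]
After op 6 [order #6] limit_sell(price=101, qty=4): fills=#3x#6:4@105; bids=[#3:2@105 #4:6@105 #5:10@95] asks=[-]
After op 7 [order #7] limit_buy(price=105, qty=8): fills=none; bids=[#3:2@105 #4:6@105 #7:8@105 #5:10@95] asks=[-]
After op 8 [order #8] limit_sell(price=105, qty=3): fills=#3x#8:2@105 #4x#8:1@105; bids=[#4:5@105 #7:8@105 #5:10@95] asks=[-]
After op 9 [order #9] limit_sell(price=101, qty=9): fills=#4x#9:5@105 #7x#9:4@105; bids=[#7:4@105 #5:10@95] asks=[-]

Answer: BIDS (highest first):
  #7: 4@105
  #5: 10@95
ASKS (lowest first):
  (empty)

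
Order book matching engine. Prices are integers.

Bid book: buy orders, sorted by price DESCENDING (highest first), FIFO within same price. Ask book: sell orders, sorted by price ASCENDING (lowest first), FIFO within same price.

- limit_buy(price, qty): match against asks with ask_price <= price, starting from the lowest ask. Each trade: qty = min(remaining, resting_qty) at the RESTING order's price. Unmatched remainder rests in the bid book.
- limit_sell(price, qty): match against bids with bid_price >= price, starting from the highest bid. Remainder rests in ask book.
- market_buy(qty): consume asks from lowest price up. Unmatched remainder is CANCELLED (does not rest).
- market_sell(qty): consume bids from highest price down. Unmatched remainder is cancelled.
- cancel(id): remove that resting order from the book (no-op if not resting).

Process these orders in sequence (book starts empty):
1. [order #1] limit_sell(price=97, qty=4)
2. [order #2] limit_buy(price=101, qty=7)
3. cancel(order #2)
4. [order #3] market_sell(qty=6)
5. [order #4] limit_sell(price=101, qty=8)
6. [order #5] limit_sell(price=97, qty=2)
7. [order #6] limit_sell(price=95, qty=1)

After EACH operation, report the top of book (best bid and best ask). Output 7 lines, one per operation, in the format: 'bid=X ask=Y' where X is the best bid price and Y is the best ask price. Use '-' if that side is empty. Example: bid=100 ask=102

Answer: bid=- ask=97
bid=101 ask=-
bid=- ask=-
bid=- ask=-
bid=- ask=101
bid=- ask=97
bid=- ask=95

Derivation:
After op 1 [order #1] limit_sell(price=97, qty=4): fills=none; bids=[-] asks=[#1:4@97]
After op 2 [order #2] limit_buy(price=101, qty=7): fills=#2x#1:4@97; bids=[#2:3@101] asks=[-]
After op 3 cancel(order #2): fills=none; bids=[-] asks=[-]
After op 4 [order #3] market_sell(qty=6): fills=none; bids=[-] asks=[-]
After op 5 [order #4] limit_sell(price=101, qty=8): fills=none; bids=[-] asks=[#4:8@101]
After op 6 [order #5] limit_sell(price=97, qty=2): fills=none; bids=[-] asks=[#5:2@97 #4:8@101]
After op 7 [order #6] limit_sell(price=95, qty=1): fills=none; bids=[-] asks=[#6:1@95 #5:2@97 #4:8@101]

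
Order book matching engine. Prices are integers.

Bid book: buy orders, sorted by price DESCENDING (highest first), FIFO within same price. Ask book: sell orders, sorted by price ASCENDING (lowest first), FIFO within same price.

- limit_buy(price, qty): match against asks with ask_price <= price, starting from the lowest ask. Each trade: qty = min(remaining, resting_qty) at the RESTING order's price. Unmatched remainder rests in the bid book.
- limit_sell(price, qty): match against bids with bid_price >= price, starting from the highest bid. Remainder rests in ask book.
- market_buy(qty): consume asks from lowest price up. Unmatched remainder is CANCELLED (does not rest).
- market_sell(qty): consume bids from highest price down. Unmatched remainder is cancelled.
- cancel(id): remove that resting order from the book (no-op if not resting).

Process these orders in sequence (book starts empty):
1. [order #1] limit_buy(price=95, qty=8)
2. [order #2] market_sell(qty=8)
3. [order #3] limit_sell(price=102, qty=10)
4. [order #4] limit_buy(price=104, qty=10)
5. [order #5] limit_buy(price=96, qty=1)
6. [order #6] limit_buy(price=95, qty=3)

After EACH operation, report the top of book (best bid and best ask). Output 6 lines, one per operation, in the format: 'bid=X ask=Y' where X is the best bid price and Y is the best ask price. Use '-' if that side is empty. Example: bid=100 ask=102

Answer: bid=95 ask=-
bid=- ask=-
bid=- ask=102
bid=- ask=-
bid=96 ask=-
bid=96 ask=-

Derivation:
After op 1 [order #1] limit_buy(price=95, qty=8): fills=none; bids=[#1:8@95] asks=[-]
After op 2 [order #2] market_sell(qty=8): fills=#1x#2:8@95; bids=[-] asks=[-]
After op 3 [order #3] limit_sell(price=102, qty=10): fills=none; bids=[-] asks=[#3:10@102]
After op 4 [order #4] limit_buy(price=104, qty=10): fills=#4x#3:10@102; bids=[-] asks=[-]
After op 5 [order #5] limit_buy(price=96, qty=1): fills=none; bids=[#5:1@96] asks=[-]
After op 6 [order #6] limit_buy(price=95, qty=3): fills=none; bids=[#5:1@96 #6:3@95] asks=[-]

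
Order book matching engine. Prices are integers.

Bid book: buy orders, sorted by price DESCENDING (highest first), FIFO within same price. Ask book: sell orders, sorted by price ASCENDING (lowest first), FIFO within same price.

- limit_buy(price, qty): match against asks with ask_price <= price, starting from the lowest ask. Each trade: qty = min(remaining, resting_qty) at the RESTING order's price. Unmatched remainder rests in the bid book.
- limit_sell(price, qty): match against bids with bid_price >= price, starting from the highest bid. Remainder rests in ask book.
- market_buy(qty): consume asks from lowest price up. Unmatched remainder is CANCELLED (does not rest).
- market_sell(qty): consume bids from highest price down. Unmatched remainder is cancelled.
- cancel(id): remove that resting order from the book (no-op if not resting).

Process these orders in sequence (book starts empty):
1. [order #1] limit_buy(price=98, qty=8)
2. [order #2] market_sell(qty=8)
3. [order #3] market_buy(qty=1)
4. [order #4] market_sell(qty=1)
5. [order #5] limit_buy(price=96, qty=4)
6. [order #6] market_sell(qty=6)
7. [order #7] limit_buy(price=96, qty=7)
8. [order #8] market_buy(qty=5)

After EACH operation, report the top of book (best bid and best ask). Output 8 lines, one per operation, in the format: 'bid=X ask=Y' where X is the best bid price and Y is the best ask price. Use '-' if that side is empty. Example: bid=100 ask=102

Answer: bid=98 ask=-
bid=- ask=-
bid=- ask=-
bid=- ask=-
bid=96 ask=-
bid=- ask=-
bid=96 ask=-
bid=96 ask=-

Derivation:
After op 1 [order #1] limit_buy(price=98, qty=8): fills=none; bids=[#1:8@98] asks=[-]
After op 2 [order #2] market_sell(qty=8): fills=#1x#2:8@98; bids=[-] asks=[-]
After op 3 [order #3] market_buy(qty=1): fills=none; bids=[-] asks=[-]
After op 4 [order #4] market_sell(qty=1): fills=none; bids=[-] asks=[-]
After op 5 [order #5] limit_buy(price=96, qty=4): fills=none; bids=[#5:4@96] asks=[-]
After op 6 [order #6] market_sell(qty=6): fills=#5x#6:4@96; bids=[-] asks=[-]
After op 7 [order #7] limit_buy(price=96, qty=7): fills=none; bids=[#7:7@96] asks=[-]
After op 8 [order #8] market_buy(qty=5): fills=none; bids=[#7:7@96] asks=[-]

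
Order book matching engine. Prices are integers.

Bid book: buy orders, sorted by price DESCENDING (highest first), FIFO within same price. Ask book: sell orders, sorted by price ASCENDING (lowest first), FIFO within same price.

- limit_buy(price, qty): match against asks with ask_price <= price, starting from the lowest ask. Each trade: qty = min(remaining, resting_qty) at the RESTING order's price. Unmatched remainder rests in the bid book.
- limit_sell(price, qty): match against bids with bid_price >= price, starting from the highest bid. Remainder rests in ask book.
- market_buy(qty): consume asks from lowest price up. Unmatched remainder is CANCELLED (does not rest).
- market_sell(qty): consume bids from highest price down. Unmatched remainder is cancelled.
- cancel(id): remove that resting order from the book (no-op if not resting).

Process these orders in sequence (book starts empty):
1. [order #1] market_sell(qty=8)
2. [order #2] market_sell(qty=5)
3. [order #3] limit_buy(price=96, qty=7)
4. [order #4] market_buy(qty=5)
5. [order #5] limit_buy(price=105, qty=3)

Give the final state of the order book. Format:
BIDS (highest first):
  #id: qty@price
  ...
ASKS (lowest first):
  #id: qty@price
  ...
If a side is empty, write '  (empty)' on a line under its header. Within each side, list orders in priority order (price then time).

Answer: BIDS (highest first):
  #5: 3@105
  #3: 7@96
ASKS (lowest first):
  (empty)

Derivation:
After op 1 [order #1] market_sell(qty=8): fills=none; bids=[-] asks=[-]
After op 2 [order #2] market_sell(qty=5): fills=none; bids=[-] asks=[-]
After op 3 [order #3] limit_buy(price=96, qty=7): fills=none; bids=[#3:7@96] asks=[-]
After op 4 [order #4] market_buy(qty=5): fills=none; bids=[#3:7@96] asks=[-]
After op 5 [order #5] limit_buy(price=105, qty=3): fills=none; bids=[#5:3@105 #3:7@96] asks=[-]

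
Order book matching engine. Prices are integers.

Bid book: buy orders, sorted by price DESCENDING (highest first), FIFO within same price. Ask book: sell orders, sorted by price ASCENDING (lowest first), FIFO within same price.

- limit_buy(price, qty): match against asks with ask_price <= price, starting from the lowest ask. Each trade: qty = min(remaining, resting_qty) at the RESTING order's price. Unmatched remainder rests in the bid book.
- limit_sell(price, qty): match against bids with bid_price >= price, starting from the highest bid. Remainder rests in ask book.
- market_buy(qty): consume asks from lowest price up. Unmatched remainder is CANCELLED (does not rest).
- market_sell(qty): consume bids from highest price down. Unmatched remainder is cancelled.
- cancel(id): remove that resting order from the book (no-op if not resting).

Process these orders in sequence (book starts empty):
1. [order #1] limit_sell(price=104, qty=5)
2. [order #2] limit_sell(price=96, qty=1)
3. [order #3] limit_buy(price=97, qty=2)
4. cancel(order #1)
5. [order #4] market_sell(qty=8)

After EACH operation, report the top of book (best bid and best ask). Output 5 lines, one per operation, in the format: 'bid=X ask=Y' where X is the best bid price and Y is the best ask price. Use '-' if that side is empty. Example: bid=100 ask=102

Answer: bid=- ask=104
bid=- ask=96
bid=97 ask=104
bid=97 ask=-
bid=- ask=-

Derivation:
After op 1 [order #1] limit_sell(price=104, qty=5): fills=none; bids=[-] asks=[#1:5@104]
After op 2 [order #2] limit_sell(price=96, qty=1): fills=none; bids=[-] asks=[#2:1@96 #1:5@104]
After op 3 [order #3] limit_buy(price=97, qty=2): fills=#3x#2:1@96; bids=[#3:1@97] asks=[#1:5@104]
After op 4 cancel(order #1): fills=none; bids=[#3:1@97] asks=[-]
After op 5 [order #4] market_sell(qty=8): fills=#3x#4:1@97; bids=[-] asks=[-]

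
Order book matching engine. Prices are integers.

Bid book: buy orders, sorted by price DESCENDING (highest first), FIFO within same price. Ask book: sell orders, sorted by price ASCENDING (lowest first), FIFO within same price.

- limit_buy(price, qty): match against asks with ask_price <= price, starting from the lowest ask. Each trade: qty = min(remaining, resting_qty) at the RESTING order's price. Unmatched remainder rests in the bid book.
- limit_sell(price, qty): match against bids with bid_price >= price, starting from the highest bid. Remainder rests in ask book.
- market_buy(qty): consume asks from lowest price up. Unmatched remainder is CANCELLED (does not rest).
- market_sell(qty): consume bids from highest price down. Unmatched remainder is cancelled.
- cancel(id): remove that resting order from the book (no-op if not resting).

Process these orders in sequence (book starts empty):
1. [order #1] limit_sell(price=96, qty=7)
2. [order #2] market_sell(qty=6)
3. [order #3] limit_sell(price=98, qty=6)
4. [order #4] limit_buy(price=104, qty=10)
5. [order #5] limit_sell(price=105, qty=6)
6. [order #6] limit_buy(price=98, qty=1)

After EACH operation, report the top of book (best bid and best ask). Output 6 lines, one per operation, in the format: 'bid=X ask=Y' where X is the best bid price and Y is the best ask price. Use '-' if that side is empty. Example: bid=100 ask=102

Answer: bid=- ask=96
bid=- ask=96
bid=- ask=96
bid=- ask=98
bid=- ask=98
bid=- ask=98

Derivation:
After op 1 [order #1] limit_sell(price=96, qty=7): fills=none; bids=[-] asks=[#1:7@96]
After op 2 [order #2] market_sell(qty=6): fills=none; bids=[-] asks=[#1:7@96]
After op 3 [order #3] limit_sell(price=98, qty=6): fills=none; bids=[-] asks=[#1:7@96 #3:6@98]
After op 4 [order #4] limit_buy(price=104, qty=10): fills=#4x#1:7@96 #4x#3:3@98; bids=[-] asks=[#3:3@98]
After op 5 [order #5] limit_sell(price=105, qty=6): fills=none; bids=[-] asks=[#3:3@98 #5:6@105]
After op 6 [order #6] limit_buy(price=98, qty=1): fills=#6x#3:1@98; bids=[-] asks=[#3:2@98 #5:6@105]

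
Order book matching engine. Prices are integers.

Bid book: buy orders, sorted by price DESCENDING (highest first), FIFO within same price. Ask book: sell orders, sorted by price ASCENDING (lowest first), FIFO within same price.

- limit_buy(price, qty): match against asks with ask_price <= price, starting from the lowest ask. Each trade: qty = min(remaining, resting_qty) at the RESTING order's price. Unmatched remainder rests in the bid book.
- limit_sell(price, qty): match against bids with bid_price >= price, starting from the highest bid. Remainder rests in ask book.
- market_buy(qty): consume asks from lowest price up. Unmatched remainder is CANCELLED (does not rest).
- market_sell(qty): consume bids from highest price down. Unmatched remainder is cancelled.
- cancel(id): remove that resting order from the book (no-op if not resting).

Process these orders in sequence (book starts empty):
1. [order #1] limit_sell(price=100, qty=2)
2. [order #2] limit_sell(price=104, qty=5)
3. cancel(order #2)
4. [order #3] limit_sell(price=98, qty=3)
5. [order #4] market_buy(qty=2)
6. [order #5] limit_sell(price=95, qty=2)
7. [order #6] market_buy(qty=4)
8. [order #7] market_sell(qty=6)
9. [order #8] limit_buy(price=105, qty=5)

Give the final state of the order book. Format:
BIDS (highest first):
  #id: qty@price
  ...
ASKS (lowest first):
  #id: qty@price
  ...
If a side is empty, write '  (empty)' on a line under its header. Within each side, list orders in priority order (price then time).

After op 1 [order #1] limit_sell(price=100, qty=2): fills=none; bids=[-] asks=[#1:2@100]
After op 2 [order #2] limit_sell(price=104, qty=5): fills=none; bids=[-] asks=[#1:2@100 #2:5@104]
After op 3 cancel(order #2): fills=none; bids=[-] asks=[#1:2@100]
After op 4 [order #3] limit_sell(price=98, qty=3): fills=none; bids=[-] asks=[#3:3@98 #1:2@100]
After op 5 [order #4] market_buy(qty=2): fills=#4x#3:2@98; bids=[-] asks=[#3:1@98 #1:2@100]
After op 6 [order #5] limit_sell(price=95, qty=2): fills=none; bids=[-] asks=[#5:2@95 #3:1@98 #1:2@100]
After op 7 [order #6] market_buy(qty=4): fills=#6x#5:2@95 #6x#3:1@98 #6x#1:1@100; bids=[-] asks=[#1:1@100]
After op 8 [order #7] market_sell(qty=6): fills=none; bids=[-] asks=[#1:1@100]
After op 9 [order #8] limit_buy(price=105, qty=5): fills=#8x#1:1@100; bids=[#8:4@105] asks=[-]

Answer: BIDS (highest first):
  #8: 4@105
ASKS (lowest first):
  (empty)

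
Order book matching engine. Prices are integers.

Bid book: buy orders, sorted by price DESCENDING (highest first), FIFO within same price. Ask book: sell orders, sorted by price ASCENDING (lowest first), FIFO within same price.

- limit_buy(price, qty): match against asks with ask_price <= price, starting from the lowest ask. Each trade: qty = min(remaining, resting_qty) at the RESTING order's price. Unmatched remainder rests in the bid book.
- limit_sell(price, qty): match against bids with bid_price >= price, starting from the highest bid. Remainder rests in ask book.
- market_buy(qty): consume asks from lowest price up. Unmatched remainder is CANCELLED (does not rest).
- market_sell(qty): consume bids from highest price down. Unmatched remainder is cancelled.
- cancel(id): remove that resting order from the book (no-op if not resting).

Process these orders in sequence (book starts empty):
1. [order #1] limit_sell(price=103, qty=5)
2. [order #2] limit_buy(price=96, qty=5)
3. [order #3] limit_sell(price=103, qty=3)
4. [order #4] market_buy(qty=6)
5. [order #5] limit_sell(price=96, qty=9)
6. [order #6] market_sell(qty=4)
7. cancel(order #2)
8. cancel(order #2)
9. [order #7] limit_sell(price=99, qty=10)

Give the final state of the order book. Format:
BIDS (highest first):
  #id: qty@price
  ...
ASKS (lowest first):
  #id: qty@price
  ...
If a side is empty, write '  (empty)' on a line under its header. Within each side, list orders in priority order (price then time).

After op 1 [order #1] limit_sell(price=103, qty=5): fills=none; bids=[-] asks=[#1:5@103]
After op 2 [order #2] limit_buy(price=96, qty=5): fills=none; bids=[#2:5@96] asks=[#1:5@103]
After op 3 [order #3] limit_sell(price=103, qty=3): fills=none; bids=[#2:5@96] asks=[#1:5@103 #3:3@103]
After op 4 [order #4] market_buy(qty=6): fills=#4x#1:5@103 #4x#3:1@103; bids=[#2:5@96] asks=[#3:2@103]
After op 5 [order #5] limit_sell(price=96, qty=9): fills=#2x#5:5@96; bids=[-] asks=[#5:4@96 #3:2@103]
After op 6 [order #6] market_sell(qty=4): fills=none; bids=[-] asks=[#5:4@96 #3:2@103]
After op 7 cancel(order #2): fills=none; bids=[-] asks=[#5:4@96 #3:2@103]
After op 8 cancel(order #2): fills=none; bids=[-] asks=[#5:4@96 #3:2@103]
After op 9 [order #7] limit_sell(price=99, qty=10): fills=none; bids=[-] asks=[#5:4@96 #7:10@99 #3:2@103]

Answer: BIDS (highest first):
  (empty)
ASKS (lowest first):
  #5: 4@96
  #7: 10@99
  #3: 2@103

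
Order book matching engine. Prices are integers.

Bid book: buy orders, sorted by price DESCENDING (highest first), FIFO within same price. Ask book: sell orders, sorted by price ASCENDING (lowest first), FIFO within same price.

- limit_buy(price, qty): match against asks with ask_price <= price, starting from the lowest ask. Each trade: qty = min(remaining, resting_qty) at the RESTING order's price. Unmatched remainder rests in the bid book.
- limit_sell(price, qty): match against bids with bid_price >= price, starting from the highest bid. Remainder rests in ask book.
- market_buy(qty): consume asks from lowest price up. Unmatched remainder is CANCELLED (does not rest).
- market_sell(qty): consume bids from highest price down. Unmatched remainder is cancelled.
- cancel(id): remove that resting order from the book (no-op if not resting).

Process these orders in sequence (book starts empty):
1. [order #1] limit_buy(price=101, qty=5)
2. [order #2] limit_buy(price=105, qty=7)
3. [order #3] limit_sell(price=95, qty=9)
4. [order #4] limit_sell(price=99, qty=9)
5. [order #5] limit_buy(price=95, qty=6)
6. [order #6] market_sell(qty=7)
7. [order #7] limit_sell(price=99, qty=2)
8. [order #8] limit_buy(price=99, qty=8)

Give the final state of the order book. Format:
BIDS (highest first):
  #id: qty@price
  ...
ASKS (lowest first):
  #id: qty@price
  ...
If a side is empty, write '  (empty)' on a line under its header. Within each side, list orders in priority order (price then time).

Answer: BIDS (highest first):
  (empty)
ASKS (lowest first):
  (empty)

Derivation:
After op 1 [order #1] limit_buy(price=101, qty=5): fills=none; bids=[#1:5@101] asks=[-]
After op 2 [order #2] limit_buy(price=105, qty=7): fills=none; bids=[#2:7@105 #1:5@101] asks=[-]
After op 3 [order #3] limit_sell(price=95, qty=9): fills=#2x#3:7@105 #1x#3:2@101; bids=[#1:3@101] asks=[-]
After op 4 [order #4] limit_sell(price=99, qty=9): fills=#1x#4:3@101; bids=[-] asks=[#4:6@99]
After op 5 [order #5] limit_buy(price=95, qty=6): fills=none; bids=[#5:6@95] asks=[#4:6@99]
After op 6 [order #6] market_sell(qty=7): fills=#5x#6:6@95; bids=[-] asks=[#4:6@99]
After op 7 [order #7] limit_sell(price=99, qty=2): fills=none; bids=[-] asks=[#4:6@99 #7:2@99]
After op 8 [order #8] limit_buy(price=99, qty=8): fills=#8x#4:6@99 #8x#7:2@99; bids=[-] asks=[-]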